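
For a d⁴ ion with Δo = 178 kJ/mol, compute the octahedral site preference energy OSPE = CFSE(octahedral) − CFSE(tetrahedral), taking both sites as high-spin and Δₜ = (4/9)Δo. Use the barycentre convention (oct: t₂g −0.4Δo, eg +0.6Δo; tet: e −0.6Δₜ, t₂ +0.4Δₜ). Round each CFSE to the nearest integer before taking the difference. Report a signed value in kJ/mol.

-75

Octahedral (high-spin): t2g^3 e_g^1, CFSE = 3(−0.4) + 1(+0.6) = -0.6Δo = -0.6 × 178 = -107 kJ/mol.
Tetrahedral e^2 t2^2 gives -0.4Δₜ = -0.4 × (4/9) × 178 = -32 kJ/mol.
OSPE = CFSE(oct) − CFSE(tet) = -107 − (-32) = -75 kJ/mol.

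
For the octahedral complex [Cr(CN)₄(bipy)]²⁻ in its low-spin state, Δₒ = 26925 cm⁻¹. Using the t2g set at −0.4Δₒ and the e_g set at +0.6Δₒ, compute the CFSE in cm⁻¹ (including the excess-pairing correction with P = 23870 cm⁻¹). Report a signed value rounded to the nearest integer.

-19210

Ligand charges: 4×(-1) from CN⁻ and 1×(+0) from bipy sum to -4; with overall charge -2, Cr is +2.
Group 6 minus oxidation state +2 gives a d⁴ configuration for Cr²⁺.
The d⁴ electrons fill as t2g^4 e_g^0.
Orbital CFSE = 4(-0.4) + 0(0.6) = -1.6Δₒ = -1.6 × 26925 = -43080 cm⁻¹.
Relative to high-spin t2g^3 e_g^1 (0 paired), the low-spin configuration has 1 additional pair, contributing +1 × 23870 = +23870 cm⁻¹.
Net CFSE = -43080 + 23870 = -19210 cm⁻¹.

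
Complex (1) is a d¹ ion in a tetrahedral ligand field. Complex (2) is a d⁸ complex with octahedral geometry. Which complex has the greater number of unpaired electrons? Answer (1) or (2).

(2)

(1): With tetrahedral geometry the complex is necessarily high-spin; e^1 t2^0 → 1 unpaired.
(2): t2g^6 e_g^2 → 2 unpaired.
So (2) has more unpaired electrons.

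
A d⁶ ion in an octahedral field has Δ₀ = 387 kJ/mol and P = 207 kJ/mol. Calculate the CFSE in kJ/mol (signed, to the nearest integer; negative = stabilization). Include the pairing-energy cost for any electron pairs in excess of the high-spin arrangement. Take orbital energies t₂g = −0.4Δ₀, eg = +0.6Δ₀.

With Δ₀ > P the complex is low-spin.
Configuration: t₂g⁶ eg⁰.
Orbital CFSE = -2.4Δ₀ = -2.4 × 387 = -929 kJ/mol.
Excess pairs vs high-spin: 3 − 1 = 2; pairing cost = +414 kJ/mol.
Net CFSE = -929 + 414 = -515 kJ/mol.

-515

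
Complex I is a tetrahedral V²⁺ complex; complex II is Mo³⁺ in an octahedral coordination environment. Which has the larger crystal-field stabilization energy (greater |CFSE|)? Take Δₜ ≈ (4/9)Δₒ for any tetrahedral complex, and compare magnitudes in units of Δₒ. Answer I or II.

I: V is in group 5, so V²⁺ is d³ (5 − 2 = 3); Tetrahedral fields are weak (Δₜ ≈ 4/9 Δₒ), so electrons fill high-spin; e^2 t2^1, CFSE = -0.8Δₜ ≈ -0.36Δₒ.
II: Mo sits in group 6; removing 3 electrons leaves Mo³⁺ with 6 − 3 = 3 d electrons; For octahedral d³ the high- and low-spin configurations coincide; t2g^3 e_g^0, CFSE = -1.2Δₒ.
So II has the larger |CFSE|.

II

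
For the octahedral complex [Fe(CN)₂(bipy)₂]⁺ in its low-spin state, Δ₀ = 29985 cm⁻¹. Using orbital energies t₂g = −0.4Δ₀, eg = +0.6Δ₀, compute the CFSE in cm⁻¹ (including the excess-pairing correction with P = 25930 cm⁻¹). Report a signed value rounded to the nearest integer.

Ligand charges: 2×(-1) from CN⁻ and 2×(+0) from bipy sum to -2; with overall charge +1, Fe is +3.
Group 8 minus oxidation state +3 gives a d⁵ configuration for Fe³⁺.
The d⁵ electrons fill as t₂g⁵ eg⁰.
The orbital stabilization is -2.0Δ₀ = -2.0 × 29985 = -59970 cm⁻¹.
High-spin d⁵ would be t₂g³ eg² with 0 pairs; low-spin has 2, so 2 excess pairs cost +2P = +51860 cm⁻¹.
Overall CFSE = -59970 + 51860 = -8110 cm⁻¹.

-8110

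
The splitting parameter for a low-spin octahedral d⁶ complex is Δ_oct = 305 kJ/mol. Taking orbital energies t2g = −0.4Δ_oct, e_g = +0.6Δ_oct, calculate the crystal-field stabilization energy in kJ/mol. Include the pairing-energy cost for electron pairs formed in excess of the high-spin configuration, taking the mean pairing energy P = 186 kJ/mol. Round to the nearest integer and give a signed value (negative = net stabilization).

-360

The d⁶ electrons fill as t2g^6 e_g^0.
The orbital stabilization is -2.4Δ_oct = -2.4 × 305 = -732 kJ/mol.
Relative to high-spin t2g^4 e_g^2 (1 paired), the low-spin configuration has 2 additional pairs, contributing +2 × 186 = +372 kJ/mol.
Combining: -732 + 372 = -360 kJ/mol.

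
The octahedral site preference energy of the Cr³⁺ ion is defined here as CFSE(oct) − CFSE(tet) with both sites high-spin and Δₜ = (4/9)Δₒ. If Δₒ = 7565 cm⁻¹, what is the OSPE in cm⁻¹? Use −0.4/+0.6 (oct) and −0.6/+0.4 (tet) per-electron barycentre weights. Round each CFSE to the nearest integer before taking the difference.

Cr³⁺: group 6, so d-count = 6 − 3 = 3.
Octahedral (high-spin): t₂g³ eg⁰, CFSE = 3(−0.4) + 0(+0.6) = -1.2Δₒ = -1.2 × 7565 = -9078 cm⁻¹.
Tetrahedral: e² t₂¹, CFSE = 2(−0.6) + 1(+0.4) = -0.8Δₜ = -0.8 × (4/9) × 7565 = -2690 cm⁻¹.
Subtracting, OSPE = -9078 − (-2690) = -6388 cm⁻¹.

-6388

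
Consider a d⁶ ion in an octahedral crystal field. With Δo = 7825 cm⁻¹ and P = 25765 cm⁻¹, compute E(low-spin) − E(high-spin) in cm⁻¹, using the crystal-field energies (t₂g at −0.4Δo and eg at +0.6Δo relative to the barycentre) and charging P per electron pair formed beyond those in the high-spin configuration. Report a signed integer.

High-spin: t₂g⁴ eg², CFSE = -0.4Δo = -3130 cm⁻¹.
For low-spin the configuration is t₂g⁶ eg⁰: orbital energy -2.4 × 7825 = -18780 cm⁻¹, and 2 additional pairs relative to high-spin add 51530 cm⁻¹, giving 32750 cm⁻¹.
E(LS) − E(HS) = 32750 − (-3130) = 35880 cm⁻¹.

35880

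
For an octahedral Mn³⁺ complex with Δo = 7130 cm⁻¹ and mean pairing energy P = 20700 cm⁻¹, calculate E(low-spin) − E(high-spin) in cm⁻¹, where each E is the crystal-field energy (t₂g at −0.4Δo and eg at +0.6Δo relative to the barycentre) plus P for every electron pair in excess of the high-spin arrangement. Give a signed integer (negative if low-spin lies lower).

Mn sits in group 7; removing 3 electrons leaves Mn³⁺ with 7 − 3 = 4 d electrons.
High-spin d⁴ fills as t₂g³ eg¹ with CFSE 3(−0.4) + 1(+0.6) = -0.6Δo = -4278 cm⁻¹.
Low-spin: t₂g⁴ eg⁰, orbital CFSE = -1.6Δo = -11408 cm⁻¹; plus 1 excess pair × P = +20700 cm⁻¹; total 9292 cm⁻¹.
E(LS) − E(HS) = 9292 − (-4278) = 13570 cm⁻¹.

13570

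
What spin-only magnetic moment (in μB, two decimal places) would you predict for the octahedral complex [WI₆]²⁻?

Each I⁻ contributes -1; 6 × (-1) = -6. With overall charge -2, W is in the +4 oxidation state.
W is in group 6, so W⁴⁺ is d² (6 − 4 = 2).
Configuration: t₂g² eg⁰ → 2 unpaired electrons.
μ(spin-only) = √[2(2+2)] = √8 ≈ 2.83 μB.

2.83 μB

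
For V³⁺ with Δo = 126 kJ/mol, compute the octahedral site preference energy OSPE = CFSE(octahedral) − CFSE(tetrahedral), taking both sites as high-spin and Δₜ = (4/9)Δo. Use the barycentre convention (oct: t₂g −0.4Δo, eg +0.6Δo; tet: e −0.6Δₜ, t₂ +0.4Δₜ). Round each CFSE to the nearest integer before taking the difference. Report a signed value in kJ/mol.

V sits in group 5; removing 3 electrons leaves V³⁺ with 5 − 3 = 2 d electrons.
Octahedral high-spin t2g^2 e_g^0: CFSE = -0.8 × 126 = -101 kJ/mol.
In a tetrahedral site the filling is e^2 t2^0: CFSE(tet) = -1.2Δₜ = -1.2 × (4/9)(126) = -67 kJ/mol.
Subtracting, OSPE = -101 − (-67) = -34 kJ/mol.

-34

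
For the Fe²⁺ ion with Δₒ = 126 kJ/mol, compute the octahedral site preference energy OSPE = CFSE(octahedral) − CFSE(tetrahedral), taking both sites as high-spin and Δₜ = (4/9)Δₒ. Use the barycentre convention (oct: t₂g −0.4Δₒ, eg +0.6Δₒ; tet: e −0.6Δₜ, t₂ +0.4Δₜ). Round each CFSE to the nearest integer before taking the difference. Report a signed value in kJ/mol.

-16

Fe²⁺: group 8, so d-count = 8 − 2 = 6.
Octahedral (high-spin): t₂g⁴ eg², CFSE = 4(−0.4) + 2(+0.6) = -0.4Δₒ = -0.4 × 126 = -50 kJ/mol.
Tetrahedral: e³ t₂³, CFSE = 3(−0.6) + 3(+0.4) = -0.6Δₜ = -0.6 × (4/9) × 126 = -34 kJ/mol.
OSPE = CFSE(oct) − CFSE(tet) = -50 − (-34) = -16 kJ/mol.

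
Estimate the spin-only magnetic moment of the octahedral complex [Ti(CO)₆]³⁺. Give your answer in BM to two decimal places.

1.73 BM

CO is neutral, so the +3 overall charge sits on Ti: oxidation state +3.
Ti sits in group 4; removing 3 electrons leaves Ti³⁺ with 4 − 3 = 1 d electrons.
Configuration: t2g^1 e_g^0 → 1 unpaired electron.
μ(spin-only) = √[1(1+2)] = √3 ≈ 1.73 BM.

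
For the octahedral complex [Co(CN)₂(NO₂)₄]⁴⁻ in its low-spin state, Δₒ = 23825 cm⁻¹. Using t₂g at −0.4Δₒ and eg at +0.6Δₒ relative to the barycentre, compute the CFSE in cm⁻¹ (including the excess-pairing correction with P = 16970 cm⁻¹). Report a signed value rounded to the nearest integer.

-25915

Ligand charges: 2×(-1) from CN⁻ and 4×(-1) from NO₂⁻ sum to -6; with overall charge -4, Co is +2.
Co²⁺: group 9, so d-count = 9 − 2 = 7.
Configuration: t₂g⁶ eg¹.
The orbital stabilization is -1.8Δₒ = -1.8 × 23825 = -42885 cm⁻¹.
High-spin d⁷ would be t₂g⁵ eg² with 2 pairs; low-spin has 3, so 1 excess pair costs +1P = +16970 cm⁻¹.
Overall CFSE = -42885 + 16970 = -25915 cm⁻¹.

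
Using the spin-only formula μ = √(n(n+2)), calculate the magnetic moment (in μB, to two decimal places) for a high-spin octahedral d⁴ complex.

4.90 μB

Configuration: t2g^3 e_g^1 → 4 unpaired electrons.
μ(spin-only) = √[4(4+2)] = √24 ≈ 4.90 μB.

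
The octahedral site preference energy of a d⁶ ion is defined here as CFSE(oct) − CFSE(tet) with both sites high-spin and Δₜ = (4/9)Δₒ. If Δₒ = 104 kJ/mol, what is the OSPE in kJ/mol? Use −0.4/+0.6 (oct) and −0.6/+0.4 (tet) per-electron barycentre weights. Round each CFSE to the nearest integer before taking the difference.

Octahedral (high-spin): t₂g⁴ eg², CFSE = 4(−0.4) + 2(+0.6) = -0.4Δₒ = -0.4 × 104 = -42 kJ/mol.
In a tetrahedral site the filling is e³ t₂³: CFSE(tet) = -0.6Δₜ = -0.6 × (4/9)(104) = -28 kJ/mol.
Subtracting, OSPE = -42 − (-28) = -14 kJ/mol.

-14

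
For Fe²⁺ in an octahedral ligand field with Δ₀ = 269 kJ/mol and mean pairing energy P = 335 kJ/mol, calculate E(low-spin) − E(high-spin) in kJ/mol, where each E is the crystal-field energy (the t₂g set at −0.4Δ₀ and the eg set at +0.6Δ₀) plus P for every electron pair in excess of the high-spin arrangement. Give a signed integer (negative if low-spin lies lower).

132

Group 8 minus oxidation state +2 gives a d⁶ configuration for Fe²⁺.
High-spin d⁶ fills as t₂g⁴ eg² with CFSE 4(−0.4) + 2(+0.6) = -0.4Δ₀ = -108 kJ/mol.
Low-spin: t₂g⁶ eg⁰, orbital CFSE = -2.4Δ₀ = -646 kJ/mol; plus 2 excess pairs × P = +670 kJ/mol; total 24 kJ/mol.
E(LS) − E(HS) = 24 − (-108) = 132 kJ/mol.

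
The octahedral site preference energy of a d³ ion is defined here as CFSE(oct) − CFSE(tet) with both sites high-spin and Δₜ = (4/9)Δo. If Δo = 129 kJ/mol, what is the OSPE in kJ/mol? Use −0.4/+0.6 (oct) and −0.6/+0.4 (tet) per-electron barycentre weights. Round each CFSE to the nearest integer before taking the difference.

Octahedral (high-spin): t₂g³ eg⁰, CFSE = 3(−0.4) + 0(+0.6) = -1.2Δo = -1.2 × 129 = -155 kJ/mol.
In a tetrahedral site the filling is e² t₂¹: CFSE(tet) = -0.8Δₜ = -0.8 × (4/9)(129) = -46 kJ/mol.
OSPE = -155 − (-46) = -109 kJ/mol.

-109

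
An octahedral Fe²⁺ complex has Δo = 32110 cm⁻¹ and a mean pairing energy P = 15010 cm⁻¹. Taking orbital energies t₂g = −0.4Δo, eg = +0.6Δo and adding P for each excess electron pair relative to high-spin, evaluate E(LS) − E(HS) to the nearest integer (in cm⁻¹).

Fe²⁺: group 8, so d-count = 8 − 2 = 6.
High-spin: t₂g⁴ eg², CFSE = -0.4Δo = -12844 cm⁻¹.
Low-spin: t₂g⁶ eg⁰, orbital CFSE = -2.4Δo = -77064 cm⁻¹; plus 2 excess pairs × P = +30020 cm⁻¹; total -47044 cm⁻¹.
E(LS) − E(HS) = -47044 − (-12844) = -34200 cm⁻¹.

-34200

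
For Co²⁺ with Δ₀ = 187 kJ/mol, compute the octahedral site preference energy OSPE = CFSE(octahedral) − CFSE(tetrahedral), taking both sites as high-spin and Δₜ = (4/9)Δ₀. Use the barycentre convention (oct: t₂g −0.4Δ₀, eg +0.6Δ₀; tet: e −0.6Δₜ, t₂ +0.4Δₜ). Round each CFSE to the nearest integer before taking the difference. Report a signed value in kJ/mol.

-50

Co²⁺: group 9, so d-count = 9 − 2 = 7.
Octahedral (high-spin): t2g^5 e_g^2, CFSE = 5(−0.4) + 2(+0.6) = -0.8Δ₀ = -0.8 × 187 = -150 kJ/mol.
Tetrahedral: e^4 t2^3, CFSE = 4(−0.6) + 3(+0.4) = -1.2Δₜ = -1.2 × (4/9) × 187 = -100 kJ/mol.
OSPE = -150 − (-100) = -50 kJ/mol.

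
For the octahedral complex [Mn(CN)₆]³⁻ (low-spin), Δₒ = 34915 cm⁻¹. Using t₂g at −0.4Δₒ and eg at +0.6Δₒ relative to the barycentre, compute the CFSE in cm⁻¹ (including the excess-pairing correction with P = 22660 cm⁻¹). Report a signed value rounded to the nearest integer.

Each CN⁻ contributes -1; 6 × (-1) = -6. With overall charge -3, Mn is in the +3 oxidation state.
Group 7 minus oxidation state +3 gives a d⁴ configuration for Mn³⁺.
The d⁴ electrons fill as t₂g⁴ eg⁰.
Orbital CFSE = 4(-0.4) + 0(0.6) = -1.6Δₒ = -1.6 × 34915 = -55864 cm⁻¹.
High-spin d⁴ would be t₂g³ eg¹ with 0 pairs; low-spin has 1, so 1 excess pair costs +1P = +22660 cm⁻¹.
Overall CFSE = -55864 + 22660 = -33204 cm⁻¹.

-33204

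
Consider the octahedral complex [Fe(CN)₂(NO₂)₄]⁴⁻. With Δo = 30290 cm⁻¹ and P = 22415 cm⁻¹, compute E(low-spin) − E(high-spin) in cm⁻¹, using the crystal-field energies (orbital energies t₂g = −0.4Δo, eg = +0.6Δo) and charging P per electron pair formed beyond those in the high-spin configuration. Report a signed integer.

Ligand charges: 2×(-1) from CN⁻ and 4×(-1) from NO₂⁻ sum to -6; with overall charge -4, Fe is +2.
Fe sits in group 8; removing 2 electrons leaves Fe²⁺ with 8 − 2 = 6 d electrons.
High-spin d⁶ fills as t₂g⁴ eg² with CFSE 4(−0.4) + 2(+0.6) = -0.4Δo = -12116 cm⁻¹.
For low-spin the configuration is t₂g⁶ eg⁰: orbital energy -2.4 × 30290 = -72696 cm⁻¹, and 2 additional pairs relative to high-spin add 44830 cm⁻¹, giving -27866 cm⁻¹.
Thus E(LS) − E(HS) = -15750 cm⁻¹.

-15750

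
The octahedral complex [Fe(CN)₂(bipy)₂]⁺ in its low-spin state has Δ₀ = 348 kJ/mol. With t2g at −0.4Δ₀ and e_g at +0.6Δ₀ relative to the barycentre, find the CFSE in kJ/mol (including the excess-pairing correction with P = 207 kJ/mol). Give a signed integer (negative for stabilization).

-282

Ligand charges: 2×(-1) from CN⁻ and 2×(+0) from bipy sum to -2; with overall charge +1, Fe is +3.
Fe³⁺: group 8, so d-count = 8 − 3 = 5.
Configuration: t2g^5 e_g^0.
The orbital stabilization is -2.0Δ₀ = -2.0 × 348 = -696 kJ/mol.
Relative to high-spin t2g^3 e_g^2 (0 paired), the low-spin configuration has 2 additional pairs, contributing +2 × 207 = +414 kJ/mol.
Overall CFSE = -696 + 414 = -282 kJ/mol.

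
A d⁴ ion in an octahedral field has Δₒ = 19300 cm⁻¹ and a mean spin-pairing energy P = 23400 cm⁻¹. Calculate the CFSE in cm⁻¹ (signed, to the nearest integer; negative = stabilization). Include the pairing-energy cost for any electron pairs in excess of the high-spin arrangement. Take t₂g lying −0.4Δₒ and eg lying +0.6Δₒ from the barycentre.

Here Δₒ < P (19300 < 23400), so the high-spin state is favoured.
Configuration: t₂g³ eg¹.
Orbital CFSE = -0.6Δₒ = -0.6 × 19300 = -11580 cm⁻¹.
High-spin has no excess pairs, so no pairing correction applies.

-11580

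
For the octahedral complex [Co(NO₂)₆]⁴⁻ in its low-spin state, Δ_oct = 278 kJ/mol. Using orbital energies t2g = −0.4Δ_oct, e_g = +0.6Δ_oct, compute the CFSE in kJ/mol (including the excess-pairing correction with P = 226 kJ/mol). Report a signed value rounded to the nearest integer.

Each NO₂⁻ contributes -1; 6 × (-1) = -6. With overall charge -4, Co is in the +2 oxidation state.
Group 9 minus oxidation state +2 gives a d⁷ configuration for Co²⁺.
Configuration: t2g^6 e_g^1.
CFSE(orbital) = 6×(-0.4Δ_oct) + 1×(0.6Δ_oct) = -1.8Δ_oct; with Δ_oct = 278 kJ/mol that is -500 kJ/mol.
High-spin d⁷ would be t2g^5 e_g^2 with 2 pairs; low-spin has 3, so 1 excess pair costs +1P = +226 kJ/mol.
Overall CFSE = -500 + 226 = -274 kJ/mol.

-274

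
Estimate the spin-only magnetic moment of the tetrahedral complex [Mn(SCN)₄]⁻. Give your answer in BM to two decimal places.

Each SCN⁻ contributes -1; 4 × (-1) = -4. With overall charge -1, Mn is in the +3 oxidation state.
Mn is in group 7, so Mn³⁺ is d⁴ (7 − 3 = 4).
With tetrahedral geometry the complex is necessarily high-spin.
Configuration: e² t₂² → 4 unpaired electrons.
μ(spin-only) = √[4(4+2)] = √24 ≈ 4.90 BM.

4.90 BM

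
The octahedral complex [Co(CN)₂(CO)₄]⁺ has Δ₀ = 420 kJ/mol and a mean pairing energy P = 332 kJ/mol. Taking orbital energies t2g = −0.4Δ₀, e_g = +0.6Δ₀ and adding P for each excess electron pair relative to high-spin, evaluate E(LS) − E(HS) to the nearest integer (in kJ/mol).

Ligand charges: 2×(-1) from CN⁻ and 4×(+0) from CO sum to -2; with overall charge +1, Co is +3.
Co sits in group 9; removing 3 electrons leaves Co³⁺ with 9 − 3 = 6 d electrons.
High-spin d⁶ fills as t2g^4 e_g^2 with CFSE 4(−0.4) + 2(+0.6) = -0.4Δ₀ = -168 kJ/mol.
Low-spin t2g^6 e_g^0 gives -2.4Δ₀ = -1008 kJ/mol, but forming 2 extra pairs costs 2P = 664 kJ/mol, so E(LS) = -1008 + 664 = -344 kJ/mol.
The difference is -344 − (-168) = -176 kJ/mol, so low-spin lies lower.

-176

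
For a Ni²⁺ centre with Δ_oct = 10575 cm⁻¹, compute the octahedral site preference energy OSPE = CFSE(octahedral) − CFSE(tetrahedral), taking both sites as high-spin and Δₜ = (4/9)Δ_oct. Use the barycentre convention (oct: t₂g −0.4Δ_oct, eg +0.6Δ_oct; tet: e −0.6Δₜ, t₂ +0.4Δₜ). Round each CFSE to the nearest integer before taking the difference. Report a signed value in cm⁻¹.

Ni sits in group 10; removing 2 electrons leaves Ni²⁺ with 10 − 2 = 8 d electrons.
Octahedral high-spin t₂g⁶ eg²: CFSE = -1.2 × 10575 = -12690 cm⁻¹.
Tetrahedral: e⁴ t₂⁴, CFSE = 4(−0.6) + 4(+0.4) = -0.8Δₜ = -0.8 × (4/9) × 10575 = -3760 cm⁻¹.
Subtracting, OSPE = -12690 − (-3760) = -8930 cm⁻¹.

-8930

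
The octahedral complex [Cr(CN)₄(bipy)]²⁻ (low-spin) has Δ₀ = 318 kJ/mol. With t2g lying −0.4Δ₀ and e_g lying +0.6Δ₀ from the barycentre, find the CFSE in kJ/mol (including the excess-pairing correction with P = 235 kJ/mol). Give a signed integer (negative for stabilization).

-274

Ligand charges: 4×(-1) from CN⁻ and 1×(+0) from bipy sum to -4; with overall charge -2, Cr is +2.
Cr sits in group 6; removing 2 electrons leaves Cr²⁺ with 6 − 2 = 4 d electrons.
Configuration: t2g^4 e_g^0.
CFSE(orbital) = 4×(-0.4Δ₀) + 0×(0.6Δ₀) = -1.6Δ₀; with Δ₀ = 318 kJ/mol that is -509 kJ/mol.
High-spin d⁴ would be t2g^3 e_g^1 with 0 pairs; low-spin has 1, so 1 excess pair costs +1P = +235 kJ/mol.
Net CFSE = -509 + 235 = -274 kJ/mol.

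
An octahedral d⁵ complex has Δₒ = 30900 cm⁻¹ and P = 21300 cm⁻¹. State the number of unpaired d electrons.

1

With Δₒ > P the complex is low-spin.
Configuration: t2g^5 e_g^0.
Unpaired electrons: 1.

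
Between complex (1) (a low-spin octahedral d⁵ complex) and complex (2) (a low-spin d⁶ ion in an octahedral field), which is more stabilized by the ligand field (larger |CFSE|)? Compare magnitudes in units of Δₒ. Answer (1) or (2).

(1): t₂g⁵ eg⁰, CFSE = -2.0Δₒ.
(2): t₂g⁶ eg⁰, CFSE = -2.4Δₒ.
So (2) has the larger |CFSE|.

(2)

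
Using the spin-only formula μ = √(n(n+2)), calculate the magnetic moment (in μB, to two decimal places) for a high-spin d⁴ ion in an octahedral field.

4.90 μB

Configuration: t₂g³ eg¹ → 4 unpaired electrons.
μ(spin-only) = √[4(4+2)] = √24 ≈ 4.90 μB.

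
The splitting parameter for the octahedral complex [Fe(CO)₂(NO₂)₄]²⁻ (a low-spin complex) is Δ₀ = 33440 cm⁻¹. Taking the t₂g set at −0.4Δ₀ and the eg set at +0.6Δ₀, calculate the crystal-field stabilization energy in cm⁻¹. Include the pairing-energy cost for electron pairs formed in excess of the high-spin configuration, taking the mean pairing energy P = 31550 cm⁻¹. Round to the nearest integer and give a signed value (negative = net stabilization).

-17156

Ligand charges: 2×(+0) from CO and 4×(-1) from NO₂⁻ sum to -4; with overall charge -2, Fe is +2.
Group 8 minus oxidation state +2 gives a d⁶ configuration for Fe²⁺.
The d⁶ electrons fill as t₂g⁶ eg⁰.
The orbital stabilization is -2.4Δ₀ = -2.4 × 33440 = -80256 cm⁻¹.
Relative to high-spin t₂g⁴ eg² (1 paired), the low-spin configuration has 2 additional pairs, contributing +2 × 31550 = +63100 cm⁻¹.
Overall CFSE = -80256 + 63100 = -17156 cm⁻¹.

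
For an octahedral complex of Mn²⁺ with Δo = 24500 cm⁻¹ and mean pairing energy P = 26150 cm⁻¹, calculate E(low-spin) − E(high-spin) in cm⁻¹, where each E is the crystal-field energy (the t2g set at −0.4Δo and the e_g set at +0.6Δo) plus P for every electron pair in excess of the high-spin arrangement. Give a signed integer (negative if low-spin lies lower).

Group 7 minus oxidation state +2 gives a d⁵ configuration for Mn²⁺.
High-spin: t2g^3 e_g^2, CFSE = 0.0Δo = 0 cm⁻¹.
Low-spin: t2g^5 e_g^0, orbital CFSE = -2.0Δo = -49000 cm⁻¹; plus 2 excess pairs × P = +52300 cm⁻¹; total 3300 cm⁻¹.
Thus E(LS) − E(HS) = 3300 cm⁻¹.

3300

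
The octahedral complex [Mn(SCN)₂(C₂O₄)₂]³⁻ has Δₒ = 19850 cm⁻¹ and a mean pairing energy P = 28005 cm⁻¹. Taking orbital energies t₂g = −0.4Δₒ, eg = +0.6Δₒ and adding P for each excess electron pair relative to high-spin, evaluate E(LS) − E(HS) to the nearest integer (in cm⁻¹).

8155

Ligand charges: 2×(-1) from SCN⁻ and 2×(-2) from C₂O₄²⁻ sum to -6; with overall charge -3, Mn is +3.
Mn sits in group 7; removing 3 electrons leaves Mn³⁺ with 7 − 3 = 4 d electrons.
High-spin d⁴ fills as t₂g³ eg¹ with CFSE 3(−0.4) + 1(+0.6) = -0.6Δₒ = -11910 cm⁻¹.
Low-spin: t₂g⁴ eg⁰, orbital CFSE = -1.6Δₒ = -31760 cm⁻¹; plus 1 excess pair × P = +28005 cm⁻¹; total -3755 cm⁻¹.
Thus E(LS) − E(HS) = 8155 cm⁻¹.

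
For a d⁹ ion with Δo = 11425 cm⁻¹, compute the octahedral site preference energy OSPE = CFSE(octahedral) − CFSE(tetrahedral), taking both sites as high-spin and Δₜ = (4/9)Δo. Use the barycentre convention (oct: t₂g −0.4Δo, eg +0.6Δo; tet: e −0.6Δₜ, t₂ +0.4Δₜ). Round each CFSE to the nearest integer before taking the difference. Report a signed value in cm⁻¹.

Octahedral high-spin t₂g⁶ eg³: CFSE = -0.6 × 11425 = -6855 cm⁻¹.
In a tetrahedral site the filling is e⁴ t₂⁵: CFSE(tet) = -0.4Δₜ = -0.4 × (4/9)(11425) = -2031 cm⁻¹.
OSPE = -6855 − (-2031) = -4824 cm⁻¹.

-4824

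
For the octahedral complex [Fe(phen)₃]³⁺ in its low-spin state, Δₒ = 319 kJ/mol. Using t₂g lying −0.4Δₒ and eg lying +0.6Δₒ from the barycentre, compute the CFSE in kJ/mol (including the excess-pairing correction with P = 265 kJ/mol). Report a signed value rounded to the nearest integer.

phen is neutral, so the +3 overall charge sits on Fe: oxidation state +3.
Fe is in group 8, so Fe³⁺ is d⁵ (8 − 3 = 5).
Configuration: t₂g⁵ eg⁰.
Orbital CFSE = 5(-0.4) + 0(0.6) = -2.0Δₒ = -2.0 × 319 = -638 kJ/mol.
Pairing penalty: 2 pairs vs 0 in the high-spin reference → 2 extra × P = 530 kJ/mol.
Net CFSE = -638 + 530 = -108 kJ/mol.

-108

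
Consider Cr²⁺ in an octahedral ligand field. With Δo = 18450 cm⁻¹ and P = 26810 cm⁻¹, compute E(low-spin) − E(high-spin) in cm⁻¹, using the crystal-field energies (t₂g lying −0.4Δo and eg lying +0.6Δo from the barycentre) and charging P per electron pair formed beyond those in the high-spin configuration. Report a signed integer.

8360

Cr²⁺: group 6, so d-count = 6 − 2 = 4.
In the high-spin limit (t₂g³ eg¹) the orbital term is -0.6Δo = -11070 cm⁻¹, with no excess pairing.
Low-spin: t₂g⁴ eg⁰, orbital CFSE = -1.6Δo = -29520 cm⁻¹; plus 1 excess pair × P = +26810 cm⁻¹; total -2710 cm⁻¹.
The difference is -2710 − (-11070) = 8360 cm⁻¹, so high-spin lies lower.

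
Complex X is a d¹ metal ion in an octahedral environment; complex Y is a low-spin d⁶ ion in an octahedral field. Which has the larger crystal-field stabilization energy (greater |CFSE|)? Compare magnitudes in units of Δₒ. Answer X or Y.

Y

X: t2g^1 e_g^0, CFSE = -0.4Δₒ.
Y: t₂g⁶ eg⁰, CFSE = -2.4Δₒ.
So Y has the larger |CFSE|.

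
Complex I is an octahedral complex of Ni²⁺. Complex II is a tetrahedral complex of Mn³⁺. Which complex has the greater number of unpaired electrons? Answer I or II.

I: Ni is in group 10, so Ni²⁺ is d⁸ (10 − 2 = 8); t2g^6 e_g^2 → 2 unpaired.
II: Group 7 minus oxidation state +3 gives a d⁴ configuration for Mn³⁺; Tetrahedral fields are weak (Δₜ ≈ 4/9 Δₒ), so electrons fill high-spin; e^2 t2^2 → 4 unpaired.
So II has more unpaired electrons.

II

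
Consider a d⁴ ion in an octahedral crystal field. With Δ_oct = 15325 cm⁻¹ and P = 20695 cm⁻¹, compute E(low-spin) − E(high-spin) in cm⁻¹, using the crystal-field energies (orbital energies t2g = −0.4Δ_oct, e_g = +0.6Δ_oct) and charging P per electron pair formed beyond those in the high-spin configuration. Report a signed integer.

High-spin: t2g^3 e_g^1, CFSE = -0.6Δ_oct = -9195 cm⁻¹.
Low-spin: t2g^4 e_g^0, orbital CFSE = -1.6Δ_oct = -24520 cm⁻¹; plus 1 excess pair × P = +20695 cm⁻¹; total -3825 cm⁻¹.
The difference is -3825 − (-9195) = 5370 cm⁻¹, so high-spin lies lower.

5370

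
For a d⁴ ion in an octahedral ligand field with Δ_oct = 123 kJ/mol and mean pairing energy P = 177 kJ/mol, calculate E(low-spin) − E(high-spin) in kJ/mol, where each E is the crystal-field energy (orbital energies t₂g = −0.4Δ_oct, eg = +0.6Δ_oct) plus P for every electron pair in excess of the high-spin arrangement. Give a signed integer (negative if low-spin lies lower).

High-spin: t₂g³ eg¹, CFSE = -0.6Δ_oct = -74 kJ/mol.
Low-spin t₂g⁴ eg⁰ gives -1.6Δ_oct = -197 kJ/mol, but forming 1 extra pair costs 1P = 177 kJ/mol, so E(LS) = -197 + 177 = -20 kJ/mol.
E(LS) − E(HS) = -20 − (-74) = 54 kJ/mol.

54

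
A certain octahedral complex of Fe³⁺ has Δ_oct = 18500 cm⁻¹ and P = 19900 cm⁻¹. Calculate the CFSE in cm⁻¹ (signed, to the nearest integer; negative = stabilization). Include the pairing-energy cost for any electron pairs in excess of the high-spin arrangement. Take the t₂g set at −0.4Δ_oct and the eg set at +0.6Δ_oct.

0

Group 8 minus oxidation state +3 gives a d⁵ configuration for Fe³⁺.
Here Δ_oct < P (18500 < 19900), so the high-spin state is favoured.
That gives t₂g³ eg².
Orbital CFSE = 0.0Δ_oct = 0.0 × 18500 = 0 cm⁻¹.
High-spin has no excess pairs, so no pairing correction applies.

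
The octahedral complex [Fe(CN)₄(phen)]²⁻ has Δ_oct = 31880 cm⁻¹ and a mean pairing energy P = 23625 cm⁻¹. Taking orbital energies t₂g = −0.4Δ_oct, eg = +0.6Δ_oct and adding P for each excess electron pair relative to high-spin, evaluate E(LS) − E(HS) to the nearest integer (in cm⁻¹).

-16510

Ligand charges: 4×(-1) from CN⁻ and 1×(+0) from phen sum to -4; with overall charge -2, Fe is +2.
Fe is in group 8, so Fe²⁺ is d⁶ (8 − 2 = 6).
High-spin d⁶ fills as t₂g⁴ eg² with CFSE 4(−0.4) + 2(+0.6) = -0.4Δ_oct = -12752 cm⁻¹.
Low-spin: t₂g⁶ eg⁰, orbital CFSE = -2.4Δ_oct = -76512 cm⁻¹; plus 2 excess pairs × P = +47250 cm⁻¹; total -29262 cm⁻¹.
E(LS) − E(HS) = -29262 − (-12752) = -16510 cm⁻¹.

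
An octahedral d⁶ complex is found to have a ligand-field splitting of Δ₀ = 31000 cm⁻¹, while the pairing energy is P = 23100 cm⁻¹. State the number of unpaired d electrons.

0

Here Δ₀ > P (31000 > 23100), so the low-spin state is favoured.
Filling d⁶ accordingly: t₂g⁶ eg⁰.
Unpaired electrons: 0.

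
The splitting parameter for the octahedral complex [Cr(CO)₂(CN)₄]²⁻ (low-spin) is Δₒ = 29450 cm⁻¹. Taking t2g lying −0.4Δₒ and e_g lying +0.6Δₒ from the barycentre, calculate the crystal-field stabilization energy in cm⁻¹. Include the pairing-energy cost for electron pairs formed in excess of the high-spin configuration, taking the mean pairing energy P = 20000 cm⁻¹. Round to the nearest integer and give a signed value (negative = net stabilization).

-27120

Ligand charges: 2×(+0) from CO and 4×(-1) from CN⁻ sum to -4; with overall charge -2, Cr is +2.
Cr²⁺: group 6, so d-count = 6 − 2 = 4.
Electron filling gives t2g^4 e_g^0.
Orbital CFSE = 4(-0.4) + 0(0.6) = -1.6Δₒ = -1.6 × 29450 = -47120 cm⁻¹.
High-spin d⁴ would be t2g^3 e_g^1 with 0 pairs; low-spin has 1, so 1 excess pair costs +1P = +20000 cm⁻¹.
Overall CFSE = -47120 + 20000 = -27120 cm⁻¹.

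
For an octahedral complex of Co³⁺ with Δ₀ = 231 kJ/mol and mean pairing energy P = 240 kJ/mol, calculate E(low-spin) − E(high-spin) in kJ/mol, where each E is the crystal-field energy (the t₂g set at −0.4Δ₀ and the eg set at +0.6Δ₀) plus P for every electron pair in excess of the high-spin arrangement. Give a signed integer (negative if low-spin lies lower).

18

Group 9 minus oxidation state +3 gives a d⁶ configuration for Co³⁺.
High-spin d⁶ fills as t₂g⁴ eg² with CFSE 4(−0.4) + 2(+0.6) = -0.4Δ₀ = -92 kJ/mol.
Low-spin t₂g⁶ eg⁰ gives -2.4Δ₀ = -554 kJ/mol, but forming 2 extra pairs costs 2P = 480 kJ/mol, so E(LS) = -554 + 480 = -74 kJ/mol.
E(LS) − E(HS) = -74 − (-92) = 18 kJ/mol.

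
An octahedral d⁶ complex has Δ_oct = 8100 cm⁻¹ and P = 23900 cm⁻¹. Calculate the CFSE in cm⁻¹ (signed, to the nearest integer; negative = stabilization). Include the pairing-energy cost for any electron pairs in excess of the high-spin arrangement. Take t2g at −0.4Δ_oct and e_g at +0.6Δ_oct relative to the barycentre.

With Δ_oct < P the complex is high-spin.
Configuration: t2g^4 e_g^2.
Orbital CFSE = -0.4Δ_oct = -0.4 × 8100 = -3240 cm⁻¹.
High-spin has no excess pairs, so no pairing correction applies.

-3240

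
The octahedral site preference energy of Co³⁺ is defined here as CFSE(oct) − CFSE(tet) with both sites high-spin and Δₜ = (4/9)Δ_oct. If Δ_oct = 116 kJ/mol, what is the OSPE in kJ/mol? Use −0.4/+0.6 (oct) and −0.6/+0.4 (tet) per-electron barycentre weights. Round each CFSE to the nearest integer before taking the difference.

-15

Co is in group 9, so Co³⁺ is d⁶ (9 − 3 = 6).
Octahedral high-spin t2g^4 e_g^2: CFSE = -0.4 × 116 = -46 kJ/mol.
In a tetrahedral site the filling is e^3 t2^3: CFSE(tet) = -0.6Δₜ = -0.6 × (4/9)(116) = -31 kJ/mol.
OSPE = CFSE(oct) − CFSE(tet) = -46 − (-31) = -15 kJ/mol.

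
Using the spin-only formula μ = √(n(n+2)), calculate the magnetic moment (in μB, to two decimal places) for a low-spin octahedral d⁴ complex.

2.83 μB

Configuration: t₂g⁴ eg⁰ → 2 unpaired electrons.
μ(spin-only) = √[2(2+2)] = √8 ≈ 2.83 μB.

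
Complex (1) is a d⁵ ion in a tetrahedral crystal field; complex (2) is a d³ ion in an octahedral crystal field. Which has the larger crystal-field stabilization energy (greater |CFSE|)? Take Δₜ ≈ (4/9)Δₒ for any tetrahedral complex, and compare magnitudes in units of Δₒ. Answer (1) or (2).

(2)

(1): Tetrahedral fields are weak (Δₜ ≈ 4/9 Δₒ), so electrons fill high-spin; e^2 t2^3, CFSE = 0.0Δₜ ≈ 0.00Δₒ.
(2): For octahedral d³ the high- and low-spin configurations coincide; t₂g³ eg⁰, CFSE = -1.2Δₒ.
So (2) has the larger |CFSE|.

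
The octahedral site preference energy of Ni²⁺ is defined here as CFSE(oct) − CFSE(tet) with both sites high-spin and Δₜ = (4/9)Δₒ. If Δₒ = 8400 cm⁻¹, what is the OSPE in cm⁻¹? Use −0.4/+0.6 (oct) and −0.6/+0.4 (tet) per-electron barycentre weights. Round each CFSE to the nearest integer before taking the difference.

-7093

Ni²⁺: group 10, so d-count = 10 − 2 = 8.
In an octahedral site d⁸ (HS) is t₂g⁶ eg², giving CFSE(oct) = -1.2Δₒ = -10080 cm⁻¹.
Tetrahedral e⁴ t₂⁴ gives -0.8Δₜ = -0.8 × (4/9) × 8400 = -2987 cm⁻¹.
Subtracting, OSPE = -10080 − (-2987) = -7093 cm⁻¹.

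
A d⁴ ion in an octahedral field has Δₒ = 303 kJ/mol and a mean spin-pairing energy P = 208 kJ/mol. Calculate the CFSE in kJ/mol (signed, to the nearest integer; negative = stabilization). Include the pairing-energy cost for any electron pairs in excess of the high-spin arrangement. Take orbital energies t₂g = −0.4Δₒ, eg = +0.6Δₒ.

-277

With Δₒ > P the complex is low-spin.
Filling d⁴ accordingly: t₂g⁴ eg⁰.
Orbital CFSE = -1.6Δₒ = -1.6 × 303 = -485 kJ/mol.
Excess pairs vs high-spin: 1 − 0 = 1; pairing cost = +208 kJ/mol.
Net CFSE = -485 + 208 = -277 kJ/mol.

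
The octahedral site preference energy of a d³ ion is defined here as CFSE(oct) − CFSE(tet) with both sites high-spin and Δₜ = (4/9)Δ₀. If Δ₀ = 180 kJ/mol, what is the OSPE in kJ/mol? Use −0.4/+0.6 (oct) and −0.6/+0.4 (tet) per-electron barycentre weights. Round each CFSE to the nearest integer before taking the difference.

Octahedral high-spin t₂g³ eg⁰: CFSE = -1.2 × 180 = -216 kJ/mol.
In a tetrahedral site the filling is e² t₂¹: CFSE(tet) = -0.8Δₜ = -0.8 × (4/9)(180) = -64 kJ/mol.
OSPE = CFSE(oct) − CFSE(tet) = -216 − (-64) = -152 kJ/mol.

-152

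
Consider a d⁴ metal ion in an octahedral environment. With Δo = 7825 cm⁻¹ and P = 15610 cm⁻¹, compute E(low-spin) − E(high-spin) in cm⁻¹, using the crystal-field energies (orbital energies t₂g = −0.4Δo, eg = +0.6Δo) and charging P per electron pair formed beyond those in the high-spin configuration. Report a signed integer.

High-spin: t₂g³ eg¹, CFSE = -0.6Δo = -4695 cm⁻¹.
For low-spin the configuration is t₂g⁴ eg⁰: orbital energy -1.6 × 7825 = -12520 cm⁻¹, and 1 additional pair relative to high-spin adds 15610 cm⁻¹, giving 3090 cm⁻¹.
E(LS) − E(HS) = 3090 − (-4695) = 7785 cm⁻¹.

7785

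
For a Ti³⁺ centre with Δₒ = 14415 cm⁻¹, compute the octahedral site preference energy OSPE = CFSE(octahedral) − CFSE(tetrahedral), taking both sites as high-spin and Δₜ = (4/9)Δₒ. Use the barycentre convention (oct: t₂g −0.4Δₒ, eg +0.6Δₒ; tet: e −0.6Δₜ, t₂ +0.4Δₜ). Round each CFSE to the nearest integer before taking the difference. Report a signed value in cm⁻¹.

-1922

Ti³⁺: group 4, so d-count = 4 − 3 = 1.
Octahedral high-spin t2g^1 e_g^0: CFSE = -0.4 × 14415 = -5766 cm⁻¹.
In a tetrahedral site the filling is e^1 t2^0: CFSE(tet) = -0.6Δₜ = -0.6 × (4/9)(14415) = -3844 cm⁻¹.
OSPE = -5766 − (-3844) = -1922 cm⁻¹.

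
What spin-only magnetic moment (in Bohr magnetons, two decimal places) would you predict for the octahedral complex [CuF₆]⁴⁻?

1.73 Bohr magnetons

Each F⁻ contributes -1; 6 × (-1) = -6. With overall charge -4, Cu is in the +2 oxidation state.
Cu sits in group 11; removing 2 electrons leaves Cu²⁺ with 11 − 2 = 9 d electrons.
Configuration: t₂g⁶ eg³ → 1 unpaired electron.
μ(spin-only) = √[1(1+2)] = √3 ≈ 1.73 Bohr magnetons.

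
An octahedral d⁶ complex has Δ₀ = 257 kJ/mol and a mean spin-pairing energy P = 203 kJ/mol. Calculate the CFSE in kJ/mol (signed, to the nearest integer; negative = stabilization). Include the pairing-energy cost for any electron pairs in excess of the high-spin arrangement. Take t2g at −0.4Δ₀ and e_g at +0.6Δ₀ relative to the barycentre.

Since Δ₀ = 257 kJ/mol > P = 203 kJ/mol, the complex adopts the low-spin configuration.
Configuration: t2g^6 e_g^0.
Orbital CFSE = -2.4Δ₀ = -2.4 × 257 = -617 kJ/mol.
Excess pairs vs high-spin: 3 − 1 = 2; pairing cost = +406 kJ/mol.
Net CFSE = -617 + 406 = -211 kJ/mol.

-211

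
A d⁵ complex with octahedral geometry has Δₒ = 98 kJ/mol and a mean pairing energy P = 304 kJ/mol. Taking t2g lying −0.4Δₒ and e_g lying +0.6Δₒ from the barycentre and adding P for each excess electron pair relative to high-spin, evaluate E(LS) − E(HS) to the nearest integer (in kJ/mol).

High-spin: t2g^3 e_g^2, CFSE = 0.0Δₒ = 0 kJ/mol.
Low-spin t2g^5 e_g^0 gives -2.0Δₒ = -196 kJ/mol, but forming 2 extra pairs costs 2P = 608 kJ/mol, so E(LS) = -196 + 608 = 412 kJ/mol.
E(LS) − E(HS) = 412 − (0) = 412 kJ/mol.

412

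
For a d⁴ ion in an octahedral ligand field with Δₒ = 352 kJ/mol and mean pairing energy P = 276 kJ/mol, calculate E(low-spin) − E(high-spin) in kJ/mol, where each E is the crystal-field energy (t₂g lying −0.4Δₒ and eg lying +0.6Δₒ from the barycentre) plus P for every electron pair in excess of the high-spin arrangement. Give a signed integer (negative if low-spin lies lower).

High-spin: t₂g³ eg¹, CFSE = -0.6Δₒ = -211 kJ/mol.
For low-spin the configuration is t₂g⁴ eg⁰: orbital energy -1.6 × 352 = -563 kJ/mol, and 1 additional pair relative to high-spin adds 276 kJ/mol, giving -287 kJ/mol.
E(LS) − E(HS) = -287 − (-211) = -76 kJ/mol.

-76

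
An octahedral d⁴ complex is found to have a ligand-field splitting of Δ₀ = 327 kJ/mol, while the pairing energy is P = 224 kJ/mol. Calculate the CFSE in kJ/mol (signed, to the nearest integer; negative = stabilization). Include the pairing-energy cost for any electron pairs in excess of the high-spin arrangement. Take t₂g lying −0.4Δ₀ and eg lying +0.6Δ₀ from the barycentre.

With Δ₀ > P the complex is low-spin.
Configuration: t₂g⁴ eg⁰.
Orbital CFSE = -1.6Δ₀ = -1.6 × 327 = -523 kJ/mol.
Excess pairs vs high-spin: 1 − 0 = 1; pairing cost = +224 kJ/mol.
Net CFSE = -523 + 224 = -299 kJ/mol.

-299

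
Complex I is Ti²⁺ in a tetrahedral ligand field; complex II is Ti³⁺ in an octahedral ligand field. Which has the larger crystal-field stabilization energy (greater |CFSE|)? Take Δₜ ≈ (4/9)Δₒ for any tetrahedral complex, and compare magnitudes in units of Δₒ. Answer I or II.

I: Group 4 minus oxidation state +2 gives a d² configuration for Ti²⁺; Tetrahedral fields are weak (Δₜ ≈ 4/9 Δₒ), so electrons fill high-spin; e^2 t2^0, CFSE = -1.2Δₜ ≈ -0.53Δₒ.
II: Group 4 minus oxidation state +3 gives a d¹ configuration for Ti³⁺; For octahedral d¹ the high- and low-spin configurations coincide; t₂g¹ eg⁰, CFSE = -0.4Δₒ.
So I has the larger |CFSE|.

I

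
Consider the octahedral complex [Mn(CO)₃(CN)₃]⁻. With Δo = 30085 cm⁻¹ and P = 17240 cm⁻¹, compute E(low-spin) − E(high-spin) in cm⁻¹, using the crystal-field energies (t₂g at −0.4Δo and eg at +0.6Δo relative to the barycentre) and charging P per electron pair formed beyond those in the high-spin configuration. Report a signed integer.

Ligand charges: 3×(+0) from CO and 3×(-1) from CN⁻ sum to -3; with overall charge -1, Mn is +2.
Mn sits in group 7; removing 2 electrons leaves Mn²⁺ with 7 − 2 = 5 d electrons.
High-spin: t₂g³ eg², CFSE = 0.0Δo = 0 cm⁻¹.
For low-spin the configuration is t₂g⁵ eg⁰: orbital energy -2.0 × 30085 = -60170 cm⁻¹, and 2 additional pairs relative to high-spin add 34480 cm⁻¹, giving -25690 cm⁻¹.
E(LS) − E(HS) = -25690 − (0) = -25690 cm⁻¹.

-25690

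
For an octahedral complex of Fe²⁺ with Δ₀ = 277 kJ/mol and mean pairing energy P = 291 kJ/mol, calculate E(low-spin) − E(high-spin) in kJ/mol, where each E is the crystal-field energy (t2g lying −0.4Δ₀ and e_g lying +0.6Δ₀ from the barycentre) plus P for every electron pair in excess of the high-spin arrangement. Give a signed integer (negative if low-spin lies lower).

Fe is in group 8, so Fe²⁺ is d⁶ (8 − 2 = 6).
High-spin: t2g^4 e_g^2, CFSE = -0.4Δ₀ = -111 kJ/mol.
Low-spin t2g^6 e_g^0 gives -2.4Δ₀ = -665 kJ/mol, but forming 2 extra pairs costs 2P = 582 kJ/mol, so E(LS) = -665 + 582 = -83 kJ/mol.
The difference is -83 − (-111) = 28 kJ/mol, so high-spin lies lower.

28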